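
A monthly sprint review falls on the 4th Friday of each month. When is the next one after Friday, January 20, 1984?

January 27, 1984

January 1984 starts on a Sunday; its first Friday is the 6th, so the 4th Friday is the 27th — January 27, 1984.
January 27, 1984 is after January 20, 1984, so that is the next one.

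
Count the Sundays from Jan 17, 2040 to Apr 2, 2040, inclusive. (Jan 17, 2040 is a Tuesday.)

11

Jan 17, 2040 is a Tuesday; the first Sunday on or after it is Jan 22, 2040 (5 days later).
From Jan 22, 2040 to Apr 2, 2040: 9 + 29 + 31 + 2 = 71 days (rest of Jan, Feb, Mar, Apr).
71 ÷ 7 = 10 full weeks with remainder 1, so 10 more Sundays after the first → 11.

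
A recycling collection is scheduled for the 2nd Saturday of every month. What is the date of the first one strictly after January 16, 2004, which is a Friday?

January 2004 starts on a Thursday; its first Saturday is the 3rd, so the 2nd Saturday is the 10th — January 10, 2004.
That is not after January 16, 2004, so look at February 2004.
February 2004 starts on a Sunday; its first Saturday is the 7th, so the 2nd Saturday is the 14th — February 14, 2004.

February 14, 2004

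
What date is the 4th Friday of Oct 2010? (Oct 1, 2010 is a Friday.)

Oct 22, 2010

Oct 2010 begins on a Friday, so the first Friday is Oct 1.
The 4th Friday is 3 weeks later: 1 + 21 = 22.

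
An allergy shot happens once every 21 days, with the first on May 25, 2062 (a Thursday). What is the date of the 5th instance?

The 5th occurrence is 4 intervals after the first: 4 × 21 = 84 days after May 25, 2062.
May has 31 days — 6 days to the end of May leaves 78.
Jun has 30 days (48 left).
Jul has 31 days (17 left).
17 days into Aug → Aug 17, 2062.

Aug 17, 2062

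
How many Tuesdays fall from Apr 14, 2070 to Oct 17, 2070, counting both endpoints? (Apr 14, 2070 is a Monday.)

27

Apr 14, 2070 is a Monday; the first Tuesday on or after it is Apr 15, 2070 (1 day later).
From Apr 15, 2070 to Oct 17, 2070: 15 + 31 + 30 + 31 + 31 + 30 + 17 = 185 days (rest of Apr, May, Jun, Jul, Aug, Sep, Oct).
185 ÷ 7 = 26 full weeks with remainder 3, so 26 more Tuesdays after the first → 27.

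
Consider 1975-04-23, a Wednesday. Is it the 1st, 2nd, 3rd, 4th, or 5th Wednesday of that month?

4th

Day 23 falls in week ⌈23/7⌉ of the month.
Days 1–7 hold the 1st Wednesday, 8–14 the 2nd, 15–21 the 3rd, 22–28 the 4th, 29–31 the 5th.
23 is in the range for the 4th.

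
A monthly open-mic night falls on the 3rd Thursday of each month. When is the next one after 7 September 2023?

21 September 2023

September 2023 starts on a Friday; its first Thursday is the 7th, so the 3rd Thursday is the 21st — 21 September 2023.
21 September 2023 is after 7 September 2023, so that is the next one.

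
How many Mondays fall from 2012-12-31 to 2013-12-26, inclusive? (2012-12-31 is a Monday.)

52

2012-12-31 is a Monday; the first Monday on or after it is 2012-12-31.
From 2012-12-31 to 2013-12-26: 0 + 360 = 360 days (rest of 2012, to 2013-12-26 in 2013).
360 ÷ 7 = 51 full weeks with remainder 3, so 51 more Mondays after the first → 52.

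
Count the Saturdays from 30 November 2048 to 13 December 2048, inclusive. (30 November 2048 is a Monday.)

30 November 2048 is a Monday; the first Saturday on or after it is 5 December 2048 (5 days later).
From 5 December 2048 to 13 December 2048 is 13 − 5 = 8 days.
8 ÷ 7 = 1 full weeks with remainder 1, so 1 more Saturdays after the first → 2.

2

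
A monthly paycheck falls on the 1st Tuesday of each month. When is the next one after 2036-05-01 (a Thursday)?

May 2036 starts on a Thursday, so its 1st Tuesday is 2036-05-06 (5 days in).
2036-05-06 is after 2036-05-01, so that is the next one.

2036-05-06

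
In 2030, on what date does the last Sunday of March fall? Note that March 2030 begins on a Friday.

2030-03-31

March 2030 begins on a Friday, so the first Sunday is March 3 (2 days later).
March 2030 has 31 days. Adding weeks: 3, 10, 17, 24, 31 — the last one ≤ 31 is the 31st.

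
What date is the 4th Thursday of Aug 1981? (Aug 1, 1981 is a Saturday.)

Aug 1981 begins on a Saturday, so the first Thursday is Aug 6 (5 days later).
The 4th Thursday is 3 weeks later: 6 + 21 = 27.

Aug 27, 1981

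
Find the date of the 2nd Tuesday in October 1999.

October 12, 1999

The first Tuesday of October 1999 is October 5.
The 2nd Tuesday is 1 weeks later: 5 + 7 = 12.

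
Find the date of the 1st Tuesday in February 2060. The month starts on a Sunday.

3 February 2060

February 2060 begins on a Sunday, so the first Tuesday is February 3 (2 days later).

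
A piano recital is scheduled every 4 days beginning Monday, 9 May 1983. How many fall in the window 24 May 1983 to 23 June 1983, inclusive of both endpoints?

8

Occurrences land 4·i days after 9 May 1983 for i = 0, 1, 2, …
24 May 1983 is 15 days after the start; 15 ÷ 4 = 3 remainder 3; since the remainder is 3, round up to i = 4. First occurrence in the window: #5 on 25 May 1983 (4×4 = 16 days in).
23 June 1983 is 45 days after the start; 45 ÷ 4 = 11 remainder 1. Last occurrence in the window: #12 on 22 June 1983.
Occurrences #5 through #12: 8 in total.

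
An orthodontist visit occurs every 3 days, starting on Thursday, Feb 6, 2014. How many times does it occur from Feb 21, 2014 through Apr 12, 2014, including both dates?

17

Occurrences land 3·i days after Feb 6, 2014 for i = 0, 1, 2, …
Feb 21, 2014 is 15 days after the start; 15 ÷ 3 = 5 remainder 0. First occurrence in the window: #6 on Feb 21, 2014 (5×3 = 15 days in).
Apr 12, 2014 is 65 days after the start; 65 ÷ 3 = 21 remainder 2. Last occurrence in the window: #22 on Apr 10, 2014.
Occurrences #6 through #22: 17 in total.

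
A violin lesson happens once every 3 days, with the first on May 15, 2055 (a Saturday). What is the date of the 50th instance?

Oct 9, 2055

The 50th occurrence is 49 intervals after the first: 49 × 3 = 147 days after May 15, 2055.
May has 31 days — 16 days to the end of May leaves 131.
Jun has 30 days (101 left).
Jul has 31 days (70 left).
Aug has 31 days (39 left).
Sep has 30 days (9 left).
9 days into Oct → Oct 9, 2055.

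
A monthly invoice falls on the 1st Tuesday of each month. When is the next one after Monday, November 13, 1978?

November 1978 starts on a Wednesday, so its 1st Tuesday is November 7, 1978 (6 days in).
That is not after November 13, 1978, so look at December 1978.
December 1978 starts on a Friday, so its 1st Tuesday is December 5, 1978 (4 days in).

December 5, 1978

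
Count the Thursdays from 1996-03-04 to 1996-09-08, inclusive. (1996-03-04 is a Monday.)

1996-03-04 is a Monday; the first Thursday on or after it is 1996-03-07 (3 days later).
From 1996-03-07 to 1996-09-08: 24 + 30 + 31 + 30 + 31 + 31 + 8 = 185 days (rest of March, April, May, June, July, August, September).
185 ÷ 7 = 26 full weeks with remainder 3, so 26 more Thursdays after the first → 27.

27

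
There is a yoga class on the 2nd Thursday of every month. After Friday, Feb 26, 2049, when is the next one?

Feb 2049 starts on a Monday; its first Thursday is the 4th, so the 2nd Thursday is the 11th — Feb 11, 2049.
That is not after Feb 26, 2049, so look at Mar 2049.
Mar 2049 starts on a Monday; its first Thursday is the 4th, so the 2nd Thursday is the 11th — Mar 11, 2049.

Mar 11, 2049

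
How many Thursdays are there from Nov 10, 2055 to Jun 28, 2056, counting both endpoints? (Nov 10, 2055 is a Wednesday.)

Nov 10, 2055 is a Wednesday; the first Thursday on or after it is Nov 11, 2055 (1 day later).
From Nov 11, 2055 to Jun 28, 2056: 19 + 31 + 31 + 29 + 31 + 30 + 31 + 28 = 230 days (rest of Nov, Dec, Jan, Feb, Mar, Apr, May, Jun).
230 ÷ 7 = 32 full weeks with remainder 6, so 32 more Thursdays after the first → 33.

33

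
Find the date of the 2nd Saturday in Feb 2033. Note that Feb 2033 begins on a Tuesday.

Feb 12, 2033

Feb 2033 begins on a Tuesday, so the first Saturday is Feb 5 (4 days later).
The 2nd Saturday is 1 weeks later: 5 + 7 = 12.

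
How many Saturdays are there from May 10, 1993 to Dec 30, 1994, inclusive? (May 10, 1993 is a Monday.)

85

May 10, 1993 is a Monday; the first Saturday on or after it is May 15, 1993 (5 days later).
From May 15, 1993 to Dec 30, 1994: 230 + 364 = 594 days (rest of 1993, to Dec 30, 1994 in 1994).
594 ÷ 7 = 84 full weeks with remainder 6, so 84 more Saturdays after the first → 85.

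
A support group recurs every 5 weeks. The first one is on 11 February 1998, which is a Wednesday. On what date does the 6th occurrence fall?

5 August 1998

The 6th occurrence is 5 intervals after the first: 5 × 35 = 175 days after 11 February 1998.
February has 28 days — 17 days to the end of February leaves 158.
March has 31 days (127 left).
April has 30 days (97 left).
May has 31 days (66 left).
June has 30 days (36 left).
July has 31 days (5 left).
5 days into August → 5 August 1998.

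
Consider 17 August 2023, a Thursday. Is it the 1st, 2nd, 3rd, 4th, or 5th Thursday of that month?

Day 17 falls in week ⌈17/7⌉ of the month.
Days 1–7 hold the 1st Thursday, 8–14 the 2nd, 15–21 the 3rd, 22–28 the 4th, 29–31 the 5th.
17 is in the range for the 3rd.

3rd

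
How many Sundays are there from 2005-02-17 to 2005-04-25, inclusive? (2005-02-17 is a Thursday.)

2005-02-17 is a Thursday; the first Sunday on or after it is 2005-02-20 (3 days later).
From 2005-02-20 to 2005-04-25: 8 + 31 + 25 = 64 days (rest of February, March, April).
64 ÷ 7 = 9 full weeks with remainder 1, so 9 more Sundays after the first → 10.

10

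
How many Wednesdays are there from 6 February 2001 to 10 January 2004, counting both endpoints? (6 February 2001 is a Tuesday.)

6 February 2001 is a Tuesday; the first Wednesday on or after it is 7 February 2001 (1 day later).
From 7 February 2001 to 10 January 2004: 327 + 365 + 365 + 10 = 1067 days (rest of 2001, 2002, 2003, to 10 January 2004 in 2004).
1067 ÷ 7 = 152 full weeks with remainder 3, so 152 more Wednesdays after the first → 153.

153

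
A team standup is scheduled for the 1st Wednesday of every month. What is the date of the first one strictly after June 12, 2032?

July 7, 2032

June 2032 starts on a Tuesday, so its 1st Wednesday is June 2, 2032 (1 day in).
That is not after June 12, 2032, so look at July 2032.
July 2032 starts on a Thursday, so its 1st Wednesday is July 7, 2032 (6 days in).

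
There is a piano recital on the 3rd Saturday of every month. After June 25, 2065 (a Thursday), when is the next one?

June 2065 starts on a Monday; its first Saturday is the 6th, so the 3rd Saturday is the 20th — June 20, 2065.
That is not after June 25, 2065, so look at July 2065.
July 2065 starts on a Wednesday; its first Saturday is the 4th, so the 3rd Saturday is the 18th — July 18, 2065.

July 18, 2065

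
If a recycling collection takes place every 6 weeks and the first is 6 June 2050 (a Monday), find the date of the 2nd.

The 2nd occurrence is 1 interval after the first: 1 × 42 = 42 days after 6 June 2050.
June has 30 days — 24 days to the end of June leaves 18.
18 days into July → 18 July 2050.

18 July 2050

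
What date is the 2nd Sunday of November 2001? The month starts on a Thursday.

November 2001 begins on a Thursday, so the first Sunday is November 4 (3 days later).
The 2nd Sunday is 1 weeks later: 4 + 7 = 11.

November 11, 2001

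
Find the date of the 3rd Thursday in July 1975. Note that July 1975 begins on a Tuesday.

July 1975 begins on a Tuesday, so the first Thursday is July 3 (2 days later).
The 3rd Thursday is 2 weeks later: 3 + 14 = 17.

July 17, 1975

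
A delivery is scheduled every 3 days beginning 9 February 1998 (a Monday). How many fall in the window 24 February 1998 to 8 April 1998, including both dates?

15

Occurrences land 3·i days after 9 February 1998 for i = 0, 1, 2, …
24 February 1998 is 15 days after the start; 15 ÷ 3 = 5 remainder 0. First occurrence in the window: #6 on 24 February 1998 (5×3 = 15 days in).
8 April 1998 is 58 days after the start; 58 ÷ 3 = 19 remainder 1. Last occurrence in the window: #20 on 7 April 1998.
Occurrences #6 through #20: 15 in total.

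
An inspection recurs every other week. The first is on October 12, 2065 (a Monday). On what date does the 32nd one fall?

The 32nd occurrence is 31 intervals after the first: 31 × 14 = 434 days after October 12, 2065.
October has 31 days — 19 days to the end of October leaves 415.
From end of October to end of 2065 is 61 days (354 left).
January has 31 days (323 left).
February has 28 days (295 left).
March has 31 days (264 left).
April has 30 days (234 left).
May has 31 days (203 left).
June has 30 days (173 left).
July has 31 days (142 left).
August has 31 days (111 left).
September has 30 days (81 left).
October has 31 days (50 left).
November has 30 days (20 left).
20 days into December → December 20, 2066.

December 20, 2066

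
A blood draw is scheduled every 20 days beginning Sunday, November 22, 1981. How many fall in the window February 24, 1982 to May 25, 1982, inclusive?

5

Occurrences land 20·i days after November 22, 1981 for i = 0, 1, 2, …
February 24, 1982 is 94 days after the start; 94 ÷ 20 = 4 remainder 14; since the remainder is 14, round up to i = 5. First occurrence in the window: #6 on March 2, 1982 (5×20 = 100 days in).
May 25, 1982 is 184 days after the start; 184 ÷ 20 = 9 remainder 4. Last occurrence in the window: #10 on May 21, 1982.
Occurrences #6 through #10: 5 in total.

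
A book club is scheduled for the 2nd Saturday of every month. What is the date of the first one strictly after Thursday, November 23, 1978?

November 1978 starts on a Wednesday; its first Saturday is the 4th, so the 2nd Saturday is the 11th — November 11, 1978.
That is not after November 23, 1978, so look at December 1978.
December 1978 starts on a Friday; its first Saturday is the 2nd, so the 2nd Saturday is the 9th — December 9, 1978.

December 9, 1978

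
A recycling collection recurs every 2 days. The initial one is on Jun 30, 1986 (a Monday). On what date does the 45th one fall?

Sep 26, 1986

The 45th occurrence is 44 intervals after the first: 44 × 2 = 88 days after Jun 30, 1986.
Jun has 30 days — 0 days to the end of Jun leaves 88.
Jul has 31 days (57 left).
Aug has 31 days (26 left).
26 days into Sep → Sep 26, 1986.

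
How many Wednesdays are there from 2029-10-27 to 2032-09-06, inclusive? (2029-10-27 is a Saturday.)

149

2029-10-27 is a Saturday; the first Wednesday on or after it is 2029-10-31 (4 days later).
From 2029-10-31 to 2032-09-06: 61 + 365 + 365 + 250 = 1041 days (rest of 2029, 2030, 2031, to 2032-09-06 in 2032).
1041 ÷ 7 = 148 full weeks with remainder 5, so 148 more Wednesdays after the first → 149.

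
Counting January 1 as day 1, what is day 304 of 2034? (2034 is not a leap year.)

31 October 2034

January has 31 days (304 − 31 = 273 remain).
February has 28 days (273 − 28 = 245 remain).
March has 31 days (245 − 31 = 214 remain).
April has 30 days (214 − 30 = 184 remain).
May has 31 days (184 − 31 = 153 remain).
June has 30 days (153 − 30 = 123 remain).
July has 31 days (123 − 31 = 92 remain).
August has 31 days (92 − 31 = 61 remain).
September has 30 days (61 − 30 = 31 remain).
31 into October → October 31.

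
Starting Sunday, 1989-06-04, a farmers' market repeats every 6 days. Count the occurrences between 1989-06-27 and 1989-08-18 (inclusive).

9

Occurrences land 6·i days after 1989-06-04 for i = 0, 1, 2, …
1989-06-27 is 23 days after the start; 23 ÷ 6 = 3 remainder 5; since the remainder is 5, round up to i = 4. First occurrence in the window: #5 on 1989-06-28 (4×6 = 24 days in).
1989-08-18 is 75 days after the start; 75 ÷ 6 = 12 remainder 3. Last occurrence in the window: #13 on 1989-08-15.
Occurrences #5 through #13: 9 in total.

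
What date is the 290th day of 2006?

October 17, 2006

January has 31 days (290 − 31 = 259 remain).
February has 28 days (259 − 28 = 231 remain).
March has 31 days (231 − 31 = 200 remain).
April has 30 days (200 − 30 = 170 remain).
May has 31 days (170 − 31 = 139 remain).
June has 30 days (139 − 30 = 109 remain).
July has 31 days (109 − 31 = 78 remain).
August has 31 days (78 − 31 = 47 remain).
September has 30 days (47 − 30 = 17 remain).
17 into October → October 17.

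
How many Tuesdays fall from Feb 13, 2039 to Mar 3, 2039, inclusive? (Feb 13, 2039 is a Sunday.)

3

Feb 13, 2039 is a Sunday; the first Tuesday on or after it is Feb 15, 2039 (2 days later).
From Feb 15, 2039 to Mar 3, 2039: 13 + 3 = 16 days (rest of Feb, Mar).
16 ÷ 7 = 2 full weeks with remainder 2, so 2 more Tuesdays after the first → 3.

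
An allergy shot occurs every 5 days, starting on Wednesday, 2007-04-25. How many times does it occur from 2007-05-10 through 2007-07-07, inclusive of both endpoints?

Occurrences land 5·i days after 2007-04-25 for i = 0, 1, 2, …
2007-05-10 is 15 days after the start; 15 ÷ 5 = 3 remainder 0. First occurrence in the window: #4 on 2007-05-10 (3×5 = 15 days in).
2007-07-07 is 73 days after the start; 73 ÷ 5 = 14 remainder 3. Last occurrence in the window: #15 on 2007-07-04.
Occurrences #4 through #15: 12 in total.

12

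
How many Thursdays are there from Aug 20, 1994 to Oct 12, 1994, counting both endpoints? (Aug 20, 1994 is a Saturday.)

Aug 20, 1994 is a Saturday; the first Thursday on or after it is Aug 25, 1994 (5 days later).
From Aug 25, 1994 to Oct 12, 1994: 6 + 30 + 12 = 48 days (rest of Aug, Sep, Oct).
48 ÷ 7 = 6 full weeks with remainder 6, so 6 more Thursdays after the first → 7.

7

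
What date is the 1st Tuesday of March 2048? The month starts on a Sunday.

March 3, 2048

March 2048 begins on a Sunday, so the first Tuesday is March 3 (2 days later).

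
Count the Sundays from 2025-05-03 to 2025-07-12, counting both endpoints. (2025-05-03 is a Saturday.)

10

2025-05-03 is a Saturday; the first Sunday on or after it is 2025-05-04 (1 day later).
From 2025-05-04 to 2025-07-12: 27 + 30 + 12 = 69 days (rest of May, June, July).
69 ÷ 7 = 9 full weeks with remainder 6, so 9 more Sundays after the first → 10.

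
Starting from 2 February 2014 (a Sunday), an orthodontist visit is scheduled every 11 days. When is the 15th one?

6 July 2014

The 15th occurrence is 14 intervals after the first: 14 × 11 = 154 days after 2 February 2014.
February has 28 days — 26 days to the end of February leaves 128.
March has 31 days (97 left).
April has 30 days (67 left).
May has 31 days (36 left).
June has 30 days (6 left).
6 days into July → 6 July 2014.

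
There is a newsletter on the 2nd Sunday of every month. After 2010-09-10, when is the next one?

2010-09-12

September 2010 starts on a Wednesday; its first Sunday is the 5th, so the 2nd Sunday is the 12th — 2010-09-12.
2010-09-12 is after 2010-09-10, so that is the next one.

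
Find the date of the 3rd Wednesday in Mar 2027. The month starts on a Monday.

Mar 17, 2027

Mar 2027 begins on a Monday, so the first Wednesday is Mar 3 (2 days later).
The 3rd Wednesday is 2 weeks later: 3 + 14 = 17.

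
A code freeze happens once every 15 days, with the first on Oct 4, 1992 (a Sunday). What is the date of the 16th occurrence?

The 16th occurrence is 15 intervals after the first: 15 × 15 = 225 days after Oct 4, 1992.
Oct has 31 days — 27 days to the end of Oct leaves 198.
Nov has 30 days (168 left).
Dec has 31 days (137 left).
Jan has 31 days (106 left).
Feb has 28 days (78 left).
Mar has 31 days (47 left).
Apr has 30 days (17 left).
17 days into May → May 17, 1993.

May 17, 1993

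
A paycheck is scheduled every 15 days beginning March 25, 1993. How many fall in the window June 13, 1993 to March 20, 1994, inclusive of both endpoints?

19

Occurrences land 15·i days after March 25, 1993 for i = 0, 1, 2, …
June 13, 1993 is 80 days after the start; 80 ÷ 15 = 5 remainder 5; since the remainder is 5, round up to i = 6. First occurrence in the window: #7 on June 23, 1993 (6×15 = 90 days in).
March 20, 1994 is 360 days after the start; 360 ÷ 15 = 24 remainder 0. Last occurrence in the window: #25 on March 20, 1994.
Occurrences #7 through #25: 19 in total.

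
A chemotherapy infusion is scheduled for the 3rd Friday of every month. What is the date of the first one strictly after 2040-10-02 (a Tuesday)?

October 2040 starts on a Monday; its first Friday is the 5th, so the 3rd Friday is the 19th — 2040-10-19.
2040-10-19 is after 2040-10-02, so that is the next one.

2040-10-19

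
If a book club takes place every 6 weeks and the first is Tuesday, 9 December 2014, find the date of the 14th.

7 June 2016

The 14th occurrence is 13 intervals after the first: 13 × 42 = 546 days after 9 December 2014.
December has 31 days — 22 days to the end of December leaves 524.
2015 has 365 days (159 left).
January has 31 days (128 left).
February has 29 days (99 left).
March has 31 days (68 left).
April has 30 days (38 left).
May has 31 days (7 left).
7 days into June → 7 June 2016.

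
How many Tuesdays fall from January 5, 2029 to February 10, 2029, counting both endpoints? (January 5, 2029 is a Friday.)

5

January 5, 2029 is a Friday; the first Tuesday on or after it is January 9, 2029 (4 days later).
From January 9, 2029 to February 10, 2029: 22 + 10 = 32 days (rest of January, February).
32 ÷ 7 = 4 full weeks with remainder 4, so 4 more Tuesdays after the first → 5.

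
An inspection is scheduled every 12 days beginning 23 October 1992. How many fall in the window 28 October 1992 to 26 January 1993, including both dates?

Occurrences land 12·i days after 23 October 1992 for i = 0, 1, 2, …
28 October 1992 is 5 days after the start; 5 ÷ 12 = 0 remainder 5; since the remainder is 5, round up to i = 1. First occurrence in the window: #2 on 4 November 1992 (1×12 = 12 days in).
26 January 1993 is 95 days after the start; 95 ÷ 12 = 7 remainder 11. Last occurrence in the window: #8 on 15 January 1993.
Occurrences #2 through #8: 7 in total.

7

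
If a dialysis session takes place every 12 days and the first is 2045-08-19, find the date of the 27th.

2046-06-27

The 27th occurrence is 26 intervals after the first: 26 × 12 = 312 days after 2045-08-19.
August has 31 days — 12 days to the end of August leaves 300.
September has 30 days (270 left).
October has 31 days (239 left).
November has 30 days (209 left).
December has 31 days (178 left).
January has 31 days (147 left).
February has 28 days (119 left).
March has 31 days (88 left).
April has 30 days (58 left).
May has 31 days (27 left).
27 days into June → 2046-06-27.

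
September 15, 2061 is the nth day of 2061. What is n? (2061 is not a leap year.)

258

Days in months before September: 31 + 28 + 31 + 30 + 31 + 30 + 31 + 31 = 243.
Plus 15 days into September → day 258.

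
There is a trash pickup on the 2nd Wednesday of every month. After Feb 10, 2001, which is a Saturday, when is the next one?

Feb 2001 starts on a Thursday; its first Wednesday is the 7th, so the 2nd Wednesday is the 14th — Feb 14, 2001.
Feb 14, 2001 is after Feb 10, 2001, so that is the next one.

Feb 14, 2001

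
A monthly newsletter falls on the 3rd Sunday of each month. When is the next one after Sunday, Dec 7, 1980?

Dec 1980 starts on a Monday; its first Sunday is the 7th, so the 3rd Sunday is the 21st — Dec 21, 1980.
Dec 21, 1980 is after Dec 7, 1980, so that is the next one.

Dec 21, 1980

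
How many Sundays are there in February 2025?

4

1 February 2025 is a Saturday; the first Sunday on or after it is 2 February 2025 (1 day later).
From 2 February 2025 to 28 February 2025 is 28 − 2 = 26 days.
26 ÷ 7 = 3 full weeks with remainder 5, so 3 more Sundays after the first → 4.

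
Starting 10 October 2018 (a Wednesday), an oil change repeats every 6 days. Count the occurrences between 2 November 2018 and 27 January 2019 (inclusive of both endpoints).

Occurrences land 6·i days after 10 October 2018 for i = 0, 1, 2, …
2 November 2018 is 23 days after the start; 23 ÷ 6 = 3 remainder 5; since the remainder is 5, round up to i = 4. First occurrence in the window: #5 on 3 November 2018 (4×6 = 24 days in).
27 January 2019 is 109 days after the start; 109 ÷ 6 = 18 remainder 1. Last occurrence in the window: #19 on 26 January 2019.
Occurrences #5 through #19: 15 in total.

15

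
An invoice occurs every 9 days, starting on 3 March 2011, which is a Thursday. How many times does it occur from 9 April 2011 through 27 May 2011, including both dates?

Occurrences land 9·i days after 3 March 2011 for i = 0, 1, 2, …
9 April 2011 is 37 days after the start; 37 ÷ 9 = 4 remainder 1; since the remainder is 1, round up to i = 5. First occurrence in the window: #6 on 17 April 2011 (5×9 = 45 days in).
27 May 2011 is 85 days after the start; 85 ÷ 9 = 9 remainder 4. Last occurrence in the window: #10 on 23 May 2011.
Occurrences #6 through #10: 5 in total.

5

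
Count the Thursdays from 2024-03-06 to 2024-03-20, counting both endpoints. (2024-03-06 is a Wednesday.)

2

2024-03-06 is a Wednesday; the first Thursday on or after it is 2024-03-07 (1 day later).
From 2024-03-07 to 2024-03-20 is 20 − 7 = 13 days.
13 ÷ 7 = 1 full weeks with remainder 6, so 1 more Thursdays after the first → 2.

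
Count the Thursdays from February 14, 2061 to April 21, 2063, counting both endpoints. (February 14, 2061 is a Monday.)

February 14, 2061 is a Monday; the first Thursday on or after it is February 17, 2061 (3 days later).
From February 17, 2061 to April 21, 2063: 317 + 365 + 111 = 793 days (rest of 2061, 2062, to April 21, 2063 in 2063).
793 ÷ 7 = 113 full weeks with remainder 2, so 113 more Thursdays after the first → 114.

114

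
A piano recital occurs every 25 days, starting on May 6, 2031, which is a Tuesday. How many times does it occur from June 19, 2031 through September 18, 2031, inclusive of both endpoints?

4

Occurrences land 25·i days after May 6, 2031 for i = 0, 1, 2, …
June 19, 2031 is 44 days after the start; 44 ÷ 25 = 1 remainder 19; since the remainder is 19, round up to i = 2. First occurrence in the window: #3 on June 25, 2031 (2×25 = 50 days in).
September 18, 2031 is 135 days after the start; 135 ÷ 25 = 5 remainder 10. Last occurrence in the window: #6 on September 8, 2031.
Occurrences #3 through #6: 4 in total.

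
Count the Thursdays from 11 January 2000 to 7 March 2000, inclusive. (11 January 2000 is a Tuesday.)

11 January 2000 is a Tuesday; the first Thursday on or after it is 13 January 2000 (2 days later).
From 13 January 2000 to 7 March 2000: 18 + 29 + 7 = 54 days (rest of January, February, March).
54 ÷ 7 = 7 full weeks with remainder 5, so 7 more Thursdays after the first → 8.

8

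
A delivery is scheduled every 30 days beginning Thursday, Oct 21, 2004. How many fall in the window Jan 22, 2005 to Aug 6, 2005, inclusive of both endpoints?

6

Occurrences land 30·i days after Oct 21, 2004 for i = 0, 1, 2, …
Jan 22, 2005 is 93 days after the start; 93 ÷ 30 = 3 remainder 3; since the remainder is 3, round up to i = 4. First occurrence in the window: #5 on Feb 18, 2005 (4×30 = 120 days in).
Aug 6, 2005 is 289 days after the start; 289 ÷ 30 = 9 remainder 19. Last occurrence in the window: #10 on Jul 18, 2005.
Occurrences #5 through #10: 6 in total.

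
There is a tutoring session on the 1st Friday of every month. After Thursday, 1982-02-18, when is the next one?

February 1982 starts on a Monday, so its 1st Friday is 1982-02-05 (4 days in).
That is not after 1982-02-18, so look at March 1982.
March 1982 starts on a Monday, so its 1st Friday is 1982-03-05 (4 days in).

1982-03-05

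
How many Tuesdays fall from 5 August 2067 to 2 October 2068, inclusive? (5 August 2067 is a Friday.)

61

5 August 2067 is a Friday; the first Tuesday on or after it is 9 August 2067 (4 days later).
From 9 August 2067 to 2 October 2068: 144 + 276 = 420 days (rest of 2067, to 2 October 2068 in 2068).
420 ÷ 7 = 60 full weeks with remainder 0, so 60 more Tuesdays after the first → 61.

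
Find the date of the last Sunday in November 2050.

2050-11-27

The first Sunday of November 2050 is November 6.
November 2050 has 30 days. Adding weeks: 6, 13, 20, 27 — the last one ≤ 30 is the 27th.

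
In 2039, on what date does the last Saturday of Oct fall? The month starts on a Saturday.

Oct 29, 2039

Oct 2039 begins on a Saturday, so the first Saturday is Oct 1.
Oct 2039 has 31 days. Adding weeks: 1, 8, 15, 22, 29 — the last one ≤ 31 is the 29th.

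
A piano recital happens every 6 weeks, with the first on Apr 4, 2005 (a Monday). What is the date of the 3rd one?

The 3rd occurrence is 2 intervals after the first: 2 × 42 = 84 days after Apr 4, 2005.
Apr has 30 days — 26 days to the end of Apr leaves 58.
May has 31 days (27 left).
27 days into Jun → Jun 27, 2005.

Jun 27, 2005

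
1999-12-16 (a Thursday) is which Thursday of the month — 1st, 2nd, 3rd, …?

Day 16 falls in week ⌈16/7⌉ of the month.
Days 1–7 hold the 1st Thursday, 8–14 the 2nd, 15–21 the 3rd, 22–28 the 4th, 29–31 the 5th.
16 is in the range for the 3rd.

3rd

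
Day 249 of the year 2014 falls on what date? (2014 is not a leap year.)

September 6, 2014

January has 31 days (249 − 31 = 218 remain).
February has 28 days (218 − 28 = 190 remain).
March has 31 days (190 − 31 = 159 remain).
April has 30 days (159 − 30 = 129 remain).
May has 31 days (129 − 31 = 98 remain).
June has 30 days (98 − 30 = 68 remain).
July has 31 days (68 − 31 = 37 remain).
August has 31 days (37 − 31 = 6 remain).
6 into September → September 6.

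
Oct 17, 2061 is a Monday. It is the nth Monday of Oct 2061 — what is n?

Day 17 falls in week ⌈17/7⌉ of the month.
Days 1–7 hold the 1st Monday, 8–14 the 2nd, 15–21 the 3rd, 22–28 the 4th, 29–31 the 5th.
17 is in the range for the 3rd.

3rd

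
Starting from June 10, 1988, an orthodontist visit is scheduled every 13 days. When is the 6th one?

August 14, 1988

The 6th occurrence is 5 intervals after the first: 5 × 13 = 65 days after June 10, 1988.
June has 30 days — 20 days to the end of June leaves 45.
July has 31 days (14 left).
14 days into August → August 14, 1988.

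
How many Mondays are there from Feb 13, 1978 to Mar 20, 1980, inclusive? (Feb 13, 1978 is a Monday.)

Feb 13, 1978 is a Monday; the first Monday on or after it is Feb 13, 1978.
From Feb 13, 1978 to Mar 20, 1980: 321 + 365 + 80 = 766 days (rest of 1978, 1979, to Mar 20, 1980 in 1980).
766 ÷ 7 = 109 full weeks with remainder 3, so 109 more Mondays after the first → 110.

110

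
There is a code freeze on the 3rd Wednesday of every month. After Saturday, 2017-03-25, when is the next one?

March 2017 starts on a Wednesday; its first Wednesday is the 1st, so the 3rd Wednesday is the 15th — 2017-03-15.
That is not after 2017-03-25, so look at April 2017.
April 2017 starts on a Saturday; its first Wednesday is the 5th, so the 3rd Wednesday is the 19th — 2017-04-19.

2017-04-19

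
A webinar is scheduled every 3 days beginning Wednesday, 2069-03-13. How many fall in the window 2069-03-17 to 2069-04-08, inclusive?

Occurrences land 3·i days after 2069-03-13 for i = 0, 1, 2, …
2069-03-17 is 4 days after the start; 4 ÷ 3 = 1 remainder 1; since the remainder is 1, round up to i = 2. First occurrence in the window: #3 on 2069-03-19 (2×3 = 6 days in).
2069-04-08 is 26 days after the start; 26 ÷ 3 = 8 remainder 2. Last occurrence in the window: #9 on 2069-04-06.
Occurrences #3 through #9: 7 in total.

7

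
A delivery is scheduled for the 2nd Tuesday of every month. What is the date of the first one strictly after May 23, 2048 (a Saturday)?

Jun 9, 2048

May 2048 starts on a Friday; its first Tuesday is the 5th, so the 2nd Tuesday is the 12th — May 12, 2048.
That is not after May 23, 2048, so look at Jun 2048.
Jun 2048 starts on a Monday; its first Tuesday is the 2nd, so the 2nd Tuesday is the 9th — Jun 9, 2048.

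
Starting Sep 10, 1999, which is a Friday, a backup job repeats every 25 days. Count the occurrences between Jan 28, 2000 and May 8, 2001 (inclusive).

19

Occurrences land 25·i days after Sep 10, 1999 for i = 0, 1, 2, …
Jan 28, 2000 is 140 days after the start; 140 ÷ 25 = 5 remainder 15; since the remainder is 15, round up to i = 6. First occurrence in the window: #7 on Feb 7, 2000 (6×25 = 150 days in).
May 8, 2001 is 606 days after the start; 606 ÷ 25 = 24 remainder 6. Last occurrence in the window: #25 on May 2, 2001.
Occurrences #7 through #25: 19 in total.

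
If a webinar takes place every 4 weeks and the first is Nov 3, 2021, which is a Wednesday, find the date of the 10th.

The 10th occurrence is 9 intervals after the first: 9 × 28 = 252 days after Nov 3, 2021.
Nov has 30 days — 27 days to the end of Nov leaves 225.
Dec has 31 days (194 left).
Jan has 31 days (163 left).
Feb has 28 days (135 left).
Mar has 31 days (104 left).
Apr has 30 days (74 left).
May has 31 days (43 left).
Jun has 30 days (13 left).
13 days into Jul → Jul 13, 2022.

Jul 13, 2022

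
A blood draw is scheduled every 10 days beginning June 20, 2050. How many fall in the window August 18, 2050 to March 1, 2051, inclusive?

Occurrences land 10·i days after June 20, 2050 for i = 0, 1, 2, …
August 18, 2050 is 59 days after the start; 59 ÷ 10 = 5 remainder 9; since the remainder is 9, round up to i = 6. First occurrence in the window: #7 on August 19, 2050 (6×10 = 60 days in).
March 1, 2051 is 254 days after the start; 254 ÷ 10 = 25 remainder 4. Last occurrence in the window: #26 on February 25, 2051.
Occurrences #7 through #26: 20 in total.

20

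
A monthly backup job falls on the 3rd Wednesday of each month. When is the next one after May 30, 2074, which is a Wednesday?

May 2074 starts on a Tuesday; its first Wednesday is the 2nd, so the 3rd Wednesday is the 16th — May 16, 2074.
That is not after May 30, 2074, so look at Jun 2074.
Jun 2074 starts on a Friday; its first Wednesday is the 6th, so the 3rd Wednesday is the 20th — Jun 20, 2074.

Jun 20, 2074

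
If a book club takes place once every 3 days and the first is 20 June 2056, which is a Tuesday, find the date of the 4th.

29 June 2056

The 4th occurrence is 3 intervals after the first: 3 × 3 = 9 days after 20 June 2056.
9 days later is 29 June 2056.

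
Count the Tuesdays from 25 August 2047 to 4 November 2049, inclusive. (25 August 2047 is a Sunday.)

25 August 2047 is a Sunday; the first Tuesday on or after it is 27 August 2047 (2 days later).
From 27 August 2047 to 4 November 2049: 126 + 366 + 308 = 800 days (rest of 2047, 2048, to 4 November 2049 in 2049).
800 ÷ 7 = 114 full weeks with remainder 2, so 114 more Tuesdays after the first → 115.

115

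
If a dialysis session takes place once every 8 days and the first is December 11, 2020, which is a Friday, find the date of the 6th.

The 6th occurrence is 5 intervals after the first: 5 × 8 = 40 days after December 11, 2020.
December has 31 days — 20 days to the end of December leaves 20.
20 days into January → January 20, 2021.

January 20, 2021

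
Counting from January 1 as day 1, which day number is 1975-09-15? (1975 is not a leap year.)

258

Days in months before September: 31 + 28 + 31 + 30 + 31 + 30 + 31 + 31 = 243.
Plus 15 days into September → day 258.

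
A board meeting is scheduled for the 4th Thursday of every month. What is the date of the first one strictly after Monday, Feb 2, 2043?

Feb 26, 2043

Feb 2043 starts on a Sunday; its first Thursday is the 5th, so the 4th Thursday is the 26th — Feb 26, 2043.
Feb 26, 2043 is after Feb 2, 2043, so that is the next one.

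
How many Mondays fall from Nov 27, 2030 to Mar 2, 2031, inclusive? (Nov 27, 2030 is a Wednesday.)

13

Nov 27, 2030 is a Wednesday; the first Monday on or after it is Dec 2, 2030 (5 days later).
From Dec 2, 2030 to Mar 2, 2031: 29 + 31 + 28 + 2 = 90 days (rest of Dec, Jan, Feb, Mar).
90 ÷ 7 = 12 full weeks with remainder 6, so 12 more Mondays after the first → 13.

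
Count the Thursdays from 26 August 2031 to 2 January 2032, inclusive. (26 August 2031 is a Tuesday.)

26 August 2031 is a Tuesday; the first Thursday on or after it is 28 August 2031 (2 days later).
From 28 August 2031 to 2 January 2032: 3 + 30 + 31 + 30 + 31 + 2 = 127 days (rest of August, September, October, November, December, January).
127 ÷ 7 = 18 full weeks with remainder 1, so 18 more Thursdays after the first → 19.

19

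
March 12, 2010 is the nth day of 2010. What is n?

71

Days in months before March: 31 + 28 = 59.
Plus 12 days into March → day 71.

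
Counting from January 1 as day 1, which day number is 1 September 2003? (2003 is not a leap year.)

244

Days in months before September: 31 + 28 + 31 + 30 + 31 + 30 + 31 + 31 = 243.
Plus 1 day into September → day 244.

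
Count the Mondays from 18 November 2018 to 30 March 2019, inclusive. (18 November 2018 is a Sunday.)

18 November 2018 is a Sunday; the first Monday on or after it is 19 November 2018 (1 day later).
From 19 November 2018 to 30 March 2019: 11 + 31 + 31 + 28 + 30 = 131 days (rest of November, December, January, February, March).
131 ÷ 7 = 18 full weeks with remainder 5, so 18 more Mondays after the first → 19.

19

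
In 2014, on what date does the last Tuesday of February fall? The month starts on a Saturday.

February 2014 begins on a Saturday, so the first Tuesday is February 4 (3 days later).
February 2014 has 28 days. Adding weeks: 4, 11, 18, 25 — the last one ≤ 28 is the 25th.

2014-02-25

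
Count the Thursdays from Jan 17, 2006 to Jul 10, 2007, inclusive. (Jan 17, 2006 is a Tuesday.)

Jan 17, 2006 is a Tuesday; the first Thursday on or after it is Jan 19, 2006 (2 days later).
From Jan 19, 2006 to Jul 10, 2007: 346 + 191 = 537 days (rest of 2006, to Jul 10, 2007 in 2007).
537 ÷ 7 = 76 full weeks with remainder 5, so 76 more Thursdays after the first → 77.

77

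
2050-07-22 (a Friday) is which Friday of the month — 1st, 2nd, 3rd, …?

Day 22 falls in week ⌈22/7⌉ of the month.
Days 1–7 hold the 1st Friday, 8–14 the 2nd, 15–21 the 3rd, 22–28 the 4th, 29–31 the 5th.
22 is in the range for the 4th.

4th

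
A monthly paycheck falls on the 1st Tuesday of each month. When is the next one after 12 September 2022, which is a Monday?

4 October 2022

September 2022 starts on a Thursday, so its 1st Tuesday is 6 September 2022 (5 days in).
That is not after 12 September 2022, so look at October 2022.
October 2022 starts on a Saturday, so its 1st Tuesday is 4 October 2022 (3 days in).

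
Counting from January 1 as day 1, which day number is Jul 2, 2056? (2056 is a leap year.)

Days in months before Jul: 31 + 29 + 31 + 30 + 31 + 30 = 182.
Plus 2 days into Jul → day 184.

184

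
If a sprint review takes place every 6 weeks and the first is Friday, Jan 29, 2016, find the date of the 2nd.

The 2nd occurrence is 1 interval after the first: 1 × 42 = 42 days after Jan 29, 2016.
Jan has 31 days — 2 days to the end of Jan leaves 40.
Feb has 29 days (11 left).
11 days into Mar → Mar 11, 2016.

Mar 11, 2016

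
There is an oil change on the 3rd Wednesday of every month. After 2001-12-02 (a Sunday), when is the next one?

December 2001 starts on a Saturday; its first Wednesday is the 5th, so the 3rd Wednesday is the 19th — 2001-12-19.
2001-12-19 is after 2001-12-02, so that is the next one.

2001-12-19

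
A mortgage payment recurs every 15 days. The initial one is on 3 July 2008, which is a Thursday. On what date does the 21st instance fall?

29 April 2009

The 21st occurrence is 20 intervals after the first: 20 × 15 = 300 days after 3 July 2008.
July has 31 days — 28 days to the end of July leaves 272.
August has 31 days (241 left).
September has 30 days (211 left).
October has 31 days (180 left).
November has 30 days (150 left).
December has 31 days (119 left).
January has 31 days (88 left).
February has 28 days (60 left).
March has 31 days (29 left).
29 days into April → 29 April 2009.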